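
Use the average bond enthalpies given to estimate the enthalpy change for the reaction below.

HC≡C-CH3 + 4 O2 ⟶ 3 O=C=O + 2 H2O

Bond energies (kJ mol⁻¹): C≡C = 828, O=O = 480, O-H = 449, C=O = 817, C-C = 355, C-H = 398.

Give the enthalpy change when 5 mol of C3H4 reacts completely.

Bonds broken (reactants):
  C≡C: 1 × 828 = 828
  C-C: 1 × 355 = 355
  C-H: 4 × 398 = 1592
  O=O: 4 × 480 = 1920
  Σ(broken) = 4695 kJ
Bonds formed (products):
  C=O: 6 × 817 = 4902
  O-H: 4 × 449 = 1796
  Σ(formed) = 6698 kJ
ΔH = Σ(broken) − Σ(formed) = 4695 − 6698 = −2003 kJ
For 5× the reaction as written: 5 × (−2003) = −10015 kJ

ΔH = −10015 kJ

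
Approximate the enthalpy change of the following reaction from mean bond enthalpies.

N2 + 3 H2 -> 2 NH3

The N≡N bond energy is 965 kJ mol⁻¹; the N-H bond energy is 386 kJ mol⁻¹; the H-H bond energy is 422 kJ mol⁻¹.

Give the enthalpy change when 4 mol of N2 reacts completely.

Bonds broken (reactants):
  H-H: 3 × 422 = 1266
  N≡N: 1 × 965 = 965
  Σ(broken) = 2231 kJ
Bonds formed (products):
  N-H: 6 × 386 = 2316
  Σ(formed) = 2316 kJ
ΔH = Σ(broken) − Σ(formed) = 2231 − 2316 = −85 kJ
For 4× the reaction as written: 4 × (−85) = −340 kJ

ΔH = −340 kJ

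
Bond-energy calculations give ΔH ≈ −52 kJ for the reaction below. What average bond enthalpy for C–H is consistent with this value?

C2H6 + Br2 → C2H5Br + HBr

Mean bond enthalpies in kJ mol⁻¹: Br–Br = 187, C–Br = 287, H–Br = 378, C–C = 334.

Let D be the C–H bond energy.
Σ(broken) = 1×187 + 1×334 + 6×D = 521 + 6D
Σ(formed) = 1×287 + 1×334 + 5×D + 1×378 = 999 + 5D
ΔH = Σ(broken) − Σ(formed) = (521 + 6D) − (999 + 5D) = −478 + D
Setting this equal to −52 kJ gives D = 426 kJ/mol.

D(C–H) ≈ 426 kJ/mol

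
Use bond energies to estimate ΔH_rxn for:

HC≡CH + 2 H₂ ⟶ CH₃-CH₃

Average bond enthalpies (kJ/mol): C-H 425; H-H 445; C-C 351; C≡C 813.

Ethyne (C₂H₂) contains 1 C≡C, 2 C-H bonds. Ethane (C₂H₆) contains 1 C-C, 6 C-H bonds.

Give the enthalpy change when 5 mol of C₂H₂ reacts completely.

Bonds broken (reactants):
  C≡C: 1 × 813 = 813
  C-H: 2 × 425 = 850
  H-H: 2 × 445 = 890
  Σ(broken) = 2553 kJ
Bonds formed (products):
  C-C: 1 × 351 = 351
  C-H: 6 × 425 = 2550
  Σ(formed) = 2901 kJ
ΔH = Σ(broken) − Σ(formed) = 2553 − 2901 = −348 kJ
For 5× the reaction as written: 5 × (−348) = −1740 kJ

ΔH = −1740 kJ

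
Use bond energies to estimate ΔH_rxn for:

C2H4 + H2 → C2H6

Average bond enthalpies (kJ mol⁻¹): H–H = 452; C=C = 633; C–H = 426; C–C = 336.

ΔH ≈ −103 kJ

Bonds broken (reactants):
  C–H: 4 × 426 = 1704
  C=C: 1 × 633 = 633
  H–H: 1 × 452 = 452
  Σ(broken) = 2789 kJ
Bonds formed (products):
  C–C: 1 × 336 = 336
  C–H: 6 × 426 = 2556
  Σ(formed) = 2892 kJ
ΔH = Σ(broken) − Σ(formed) = 2789 − 2892 = −103 kJ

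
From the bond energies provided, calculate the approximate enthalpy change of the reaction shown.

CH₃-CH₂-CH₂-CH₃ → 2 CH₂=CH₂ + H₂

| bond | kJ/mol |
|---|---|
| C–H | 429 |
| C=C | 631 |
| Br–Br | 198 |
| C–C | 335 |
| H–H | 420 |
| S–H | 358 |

ΔH ≈ +181 kJ

Bonds broken (reactants):
  C–C: 3 × 335 = 1005
  C–H: 10 × 429 = 4290
  Σ(broken) = 5295 kJ
Bonds formed (products):
  C–H: 8 × 429 = 3432
  C=C: 2 × 631 = 1262
  H–H: 1 × 420 = 420
  Σ(formed) = 5114 kJ
ΔH = Σ(broken) − Σ(formed) = 5295 − 5114 = +181 kJ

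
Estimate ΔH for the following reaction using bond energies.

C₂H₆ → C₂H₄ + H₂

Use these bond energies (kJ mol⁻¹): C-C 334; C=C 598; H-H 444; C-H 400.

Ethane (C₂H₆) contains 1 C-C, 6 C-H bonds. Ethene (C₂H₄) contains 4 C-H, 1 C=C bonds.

ΔH ≈ +92 kJ

Bonds broken (reactants):
  C-C: 1 × 334 = 334
  C-H: 6 × 400 = 2400
  Σ(broken) = 2734 kJ
Bonds formed (products):
  C-H: 4 × 400 = 1600
  C=C: 1 × 598 = 598
  H-H: 1 × 444 = 444
  Σ(formed) = 2642 kJ
ΔH = Σ(broken) − Σ(formed) = 2734 − 2642 = +92 kJ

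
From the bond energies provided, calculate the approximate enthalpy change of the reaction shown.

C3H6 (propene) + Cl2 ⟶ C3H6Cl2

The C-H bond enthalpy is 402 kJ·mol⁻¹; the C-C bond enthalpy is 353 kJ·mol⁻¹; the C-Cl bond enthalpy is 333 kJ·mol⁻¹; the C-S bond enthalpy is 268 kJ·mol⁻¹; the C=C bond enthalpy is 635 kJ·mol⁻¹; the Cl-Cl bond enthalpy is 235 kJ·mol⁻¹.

Bonds broken (reactants):
  C-C: 1 × 353 = 353
  C-H: 6 × 402 = 2412
  C=C: 1 × 635 = 635
  Cl-Cl: 1 × 235 = 235
  Σ(broken) = 3635 kJ
Bonds formed (products):
  C-C: 2 × 353 = 706
  C-Cl: 2 × 333 = 666
  C-H: 6 × 402 = 2412
  Σ(formed) = 3784 kJ
ΔH = Σ(broken) − Σ(formed) = 3635 − 3784 = −149 kJ

ΔH ≈ −149 kJ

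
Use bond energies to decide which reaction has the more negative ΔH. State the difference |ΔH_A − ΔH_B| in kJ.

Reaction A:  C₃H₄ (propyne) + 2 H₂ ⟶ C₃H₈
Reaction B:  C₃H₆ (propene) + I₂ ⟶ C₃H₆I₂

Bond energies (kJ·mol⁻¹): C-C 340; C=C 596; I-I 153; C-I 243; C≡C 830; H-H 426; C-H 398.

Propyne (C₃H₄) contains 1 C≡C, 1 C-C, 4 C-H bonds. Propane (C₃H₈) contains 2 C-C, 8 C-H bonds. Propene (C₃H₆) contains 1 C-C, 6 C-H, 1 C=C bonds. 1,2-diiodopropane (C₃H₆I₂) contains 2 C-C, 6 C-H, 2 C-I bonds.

Reaction A:
  Bonds broken (reactants):
    C≡C: 1 × 830 = 830
    C-C: 1 × 340 = 340
    C-H: 4 × 398 = 1592
    H-H: 2 × 426 = 852
    Σ(broken) = 3614 kJ
  Bonds formed (products):
    C-C: 2 × 340 = 680
    C-H: 8 × 398 = 3184
    Σ(formed) = 3864 kJ
  ΔH_A = 3614 − 3864 = −250 kJ
Reaction B:
  Bonds broken (reactants):
    C-C: 1 × 340 = 340
    C-H: 6 × 398 = 2388
    C=C: 1 × 596 = 596
    I-I: 1 × 153 = 153
    Σ(broken) = 3477 kJ
  Bonds formed (products):
    C-C: 2 × 340 = 680
    C-H: 6 × 398 = 2388
    C-I: 2 × 243 = 486
    Σ(formed) = 3554 kJ
  ΔH_B = 3477 − 3554 = −77 kJ
ΔH_A − ΔH_B = −173 kJ, so reaction A has the more negative ΔH; |ΔH_A − ΔH_B| = 173 kJ.

Reaction A, by 173 kJ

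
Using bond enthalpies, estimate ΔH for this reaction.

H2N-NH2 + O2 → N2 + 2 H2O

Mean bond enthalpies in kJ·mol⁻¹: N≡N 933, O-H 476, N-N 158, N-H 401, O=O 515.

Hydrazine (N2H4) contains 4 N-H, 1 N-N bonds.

ΔH ≈ −560 kJ

Bonds broken (reactants):
  N-H: 4 × 401 = 1604
  N-N: 1 × 158 = 158
  O=O: 1 × 515 = 515
  Σ(broken) = 2277 kJ
Bonds formed (products):
  N≡N: 1 × 933 = 933
  O-H: 4 × 476 = 1904
  Σ(formed) = 2837 kJ
ΔH = Σ(broken) − Σ(formed) = 2277 − 2837 = −560 kJ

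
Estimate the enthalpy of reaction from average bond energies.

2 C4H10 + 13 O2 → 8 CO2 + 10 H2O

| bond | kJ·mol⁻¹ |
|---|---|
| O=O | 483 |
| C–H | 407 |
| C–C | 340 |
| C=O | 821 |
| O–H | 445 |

Bonds broken (reactants):
  C–C: 6 × 340 = 2040
  C–H: 20 × 407 = 8140
  O=O: 13 × 483 = 6279
  Σ(broken) = 16459 kJ
Bonds formed (products):
  C=O: 16 × 821 = 13136
  O–H: 20 × 445 = 8900
  Σ(formed) = 22036 kJ
ΔH = Σ(broken) − Σ(formed) = 16459 − 22036 = −5577 kJ

ΔH ≈ −5577 kJ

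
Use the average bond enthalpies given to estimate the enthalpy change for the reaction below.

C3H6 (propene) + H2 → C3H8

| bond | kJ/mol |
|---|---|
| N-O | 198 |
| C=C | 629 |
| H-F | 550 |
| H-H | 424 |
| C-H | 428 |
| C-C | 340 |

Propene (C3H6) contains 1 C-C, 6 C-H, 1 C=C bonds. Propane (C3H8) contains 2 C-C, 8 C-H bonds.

ΔH ≈ −143 kJ

Bonds broken (reactants):
  C-C: 1 × 340 = 340
  C-H: 6 × 428 = 2568
  C=C: 1 × 629 = 629
  H-H: 1 × 424 = 424
  Σ(broken) = 3961 kJ
Bonds formed (products):
  C-C: 2 × 340 = 680
  C-H: 8 × 428 = 3424
  Σ(formed) = 4104 kJ
ΔH = Σ(broken) − Σ(formed) = 3961 − 4104 = −143 kJ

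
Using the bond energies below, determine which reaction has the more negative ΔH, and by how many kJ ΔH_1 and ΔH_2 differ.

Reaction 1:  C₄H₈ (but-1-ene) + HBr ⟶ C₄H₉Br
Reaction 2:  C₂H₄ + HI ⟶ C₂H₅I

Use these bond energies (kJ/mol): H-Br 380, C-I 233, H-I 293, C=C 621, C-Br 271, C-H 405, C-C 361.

Reaction 1:
  Bonds broken (reactants):
    C-C: 2 × 361 = 722
    C-H: 8 × 405 = 3240
    C=C: 1 × 621 = 621
    H-Br: 1 × 380 = 380
    Σ(broken) = 4963 kJ
  Bonds formed (products):
    C-Br: 1 × 271 = 271
    C-C: 3 × 361 = 1083
    C-H: 9 × 405 = 3645
    Σ(formed) = 4999 kJ
  ΔH_1 = 4963 − 4999 = −36 kJ
Reaction 2:
  Bonds broken (reactants):
    C-H: 4 × 405 = 1620
    C=C: 1 × 621 = 621
    H-I: 1 × 293 = 293
    Σ(broken) = 2534 kJ
  Bonds formed (products):
    C-C: 1 × 361 = 361
    C-H: 5 × 405 = 2025
    C-I: 1 × 233 = 233
    Σ(formed) = 2619 kJ
  ΔH_2 = 2534 − 2619 = −85 kJ
ΔH_1 − ΔH_2 = +49 kJ, so reaction 2 has the more negative ΔH; |ΔH_1 − ΔH_2| = 49 kJ.

Reaction 2, by 49 kJ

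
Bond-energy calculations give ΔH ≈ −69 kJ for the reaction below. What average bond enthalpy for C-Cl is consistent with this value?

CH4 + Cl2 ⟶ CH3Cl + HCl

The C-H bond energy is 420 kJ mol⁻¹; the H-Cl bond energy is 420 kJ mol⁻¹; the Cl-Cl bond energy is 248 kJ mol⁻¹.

D(C-Cl) ≈ 317 kJ/mol

Let D be the C-Cl bond energy.
Σ(broken) = 4×420 + 1×248 = 1928
Σ(formed) = 1×D + 3×420 + 1×420 = 1680 + D
ΔH = Σ(broken) − Σ(formed) = (1928) − (1680 + D) = +248 − D
Setting this equal to −69 kJ gives D = 317 kJ/mol.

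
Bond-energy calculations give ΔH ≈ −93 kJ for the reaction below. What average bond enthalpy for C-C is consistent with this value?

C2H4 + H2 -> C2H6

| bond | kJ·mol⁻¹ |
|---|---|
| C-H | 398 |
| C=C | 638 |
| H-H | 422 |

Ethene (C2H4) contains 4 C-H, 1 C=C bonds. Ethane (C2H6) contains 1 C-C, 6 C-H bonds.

Let D be the C-C bond energy.
Σ(broken) = 4×398 + 1×638 + 1×422 = 2652
Σ(formed) = 1×D + 6×398 = 2388 + D
ΔH = Σ(broken) − Σ(formed) = (2652) − (2388 + D) = +264 − D
Setting this equal to −93 kJ gives D = 357 kJ/mol.

D(C-C) ≈ 357 kJ/mol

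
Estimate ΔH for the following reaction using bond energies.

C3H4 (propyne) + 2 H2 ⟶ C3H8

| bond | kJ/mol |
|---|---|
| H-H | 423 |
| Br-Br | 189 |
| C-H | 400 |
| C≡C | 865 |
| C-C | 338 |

ΔH ≈ −227 kJ

Bonds broken (reactants):
  C≡C: 1 × 865 = 865
  C-C: 1 × 338 = 338
  C-H: 4 × 400 = 1600
  H-H: 2 × 423 = 846
  Σ(broken) = 3649 kJ
Bonds formed (products):
  C-C: 2 × 338 = 676
  C-H: 8 × 400 = 3200
  Σ(formed) = 3876 kJ
ΔH = Σ(broken) − Σ(formed) = 3649 − 3876 = −227 kJ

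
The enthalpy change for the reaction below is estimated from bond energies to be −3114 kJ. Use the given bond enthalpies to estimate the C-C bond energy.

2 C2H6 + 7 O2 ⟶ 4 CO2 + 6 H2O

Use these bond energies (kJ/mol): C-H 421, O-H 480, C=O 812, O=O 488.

Let D be the C-C bond energy.
Σ(broken) = 2×D + 12×421 + 7×488 = 8468 + 2D
Σ(formed) = 8×812 + 12×480 = 12256
ΔH = Σ(broken) − Σ(formed) = (8468 + 2D) − (12256) = −3788 + 2D
Setting this equal to −3114 kJ gives 2D = 674, so D = 337 kJ/mol.

D(C-C) ≈ 337 kJ/mol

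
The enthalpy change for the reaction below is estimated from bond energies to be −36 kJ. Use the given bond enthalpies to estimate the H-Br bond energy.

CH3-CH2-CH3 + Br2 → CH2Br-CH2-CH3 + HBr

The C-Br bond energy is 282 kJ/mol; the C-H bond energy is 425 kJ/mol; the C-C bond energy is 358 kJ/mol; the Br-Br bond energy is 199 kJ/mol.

Let D be the H-Br bond energy.
Σ(broken) = 1×199 + 2×358 + 8×425 = 4315
Σ(formed) = 1×282 + 2×358 + 7×425 + 1×D = 3973 + D
ΔH = Σ(broken) − Σ(formed) = (4315) − (3973 + D) = +342 − D
Setting this equal to −36 kJ gives D = 378 kJ/mol.

D(H-Br) ≈ 378 kJ/mol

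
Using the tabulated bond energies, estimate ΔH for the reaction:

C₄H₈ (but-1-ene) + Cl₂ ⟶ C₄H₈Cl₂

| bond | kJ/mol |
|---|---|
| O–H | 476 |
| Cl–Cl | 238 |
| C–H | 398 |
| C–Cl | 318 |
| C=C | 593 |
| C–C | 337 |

Bonds broken (reactants):
  C–C: 2 × 337 = 674
  C–H: 8 × 398 = 3184
  C=C: 1 × 593 = 593
  Cl–Cl: 1 × 238 = 238
  Σ(broken) = 4689 kJ
Bonds formed (products):
  C–C: 3 × 337 = 1011
  C–Cl: 2 × 318 = 636
  C–H: 8 × 398 = 3184
  Σ(formed) = 4831 kJ
ΔH = Σ(broken) − Σ(formed) = 4689 − 4831 = −142 kJ

ΔH ≈ −142 kJ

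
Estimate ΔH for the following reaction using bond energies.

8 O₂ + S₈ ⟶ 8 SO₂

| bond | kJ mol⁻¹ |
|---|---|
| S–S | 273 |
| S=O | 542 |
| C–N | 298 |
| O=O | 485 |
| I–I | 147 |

Bonds broken (reactants):
  O=O: 8 × 485 = 3880
  S–S: 8 × 273 = 2184
  Σ(broken) = 6064 kJ
Bonds formed (products):
  S=O: 16 × 542 = 8672
  Σ(formed) = 8672 kJ
ΔH = Σ(broken) − Σ(formed) = 6064 − 8672 = −2608 kJ

ΔH ≈ −2608 kJ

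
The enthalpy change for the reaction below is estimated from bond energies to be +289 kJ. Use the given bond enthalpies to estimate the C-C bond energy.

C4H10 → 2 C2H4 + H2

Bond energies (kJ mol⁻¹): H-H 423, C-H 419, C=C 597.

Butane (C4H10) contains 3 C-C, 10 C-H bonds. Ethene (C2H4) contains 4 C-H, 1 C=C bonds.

D(C-C) ≈ 356 kJ/mol

Let D be the C-C bond energy.
Σ(broken) = 3×D + 10×419 = 4190 + 3D
Σ(formed) = 8×419 + 2×597 + 1×423 = 4969
ΔH = Σ(broken) − Σ(formed) = (4190 + 3D) − (4969) = −779 + 3D
Setting this equal to +289 kJ gives 3D = 1068, so D = 356 kJ/mol.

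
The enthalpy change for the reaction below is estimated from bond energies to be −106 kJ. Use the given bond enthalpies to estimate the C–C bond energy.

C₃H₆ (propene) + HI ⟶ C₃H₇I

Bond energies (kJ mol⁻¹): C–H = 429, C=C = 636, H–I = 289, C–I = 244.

Let D be the C–C bond energy.
Σ(broken) = 1×D + 6×429 + 1×636 + 1×289 = 3499 + D
Σ(formed) = 2×D + 7×429 + 1×244 = 3247 + 2D
ΔH = Σ(broken) − Σ(formed) = (3499 + D) − (3247 + 2D) = +252 − D
Setting this equal to −106 kJ gives D = 358 kJ/mol.

D(C–C) ≈ 358 kJ/mol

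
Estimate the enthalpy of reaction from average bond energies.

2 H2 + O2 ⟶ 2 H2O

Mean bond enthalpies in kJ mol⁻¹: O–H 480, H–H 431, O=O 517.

ΔH ≈ −541 kJ

Bonds broken (reactants):
  H–H: 2 × 431 = 862
  O=O: 1 × 517 = 517
  Σ(broken) = 1379 kJ
Bonds formed (products):
  O–H: 4 × 480 = 1920
  Σ(formed) = 1920 kJ
ΔH = Σ(broken) − Σ(formed) = 1379 − 1920 = −541 kJ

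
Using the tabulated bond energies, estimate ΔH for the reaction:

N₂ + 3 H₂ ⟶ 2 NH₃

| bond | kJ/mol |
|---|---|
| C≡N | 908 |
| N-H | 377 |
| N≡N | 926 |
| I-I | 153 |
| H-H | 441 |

Bonds broken (reactants):
  H-H: 3 × 441 = 1323
  N≡N: 1 × 926 = 926
  Σ(broken) = 2249 kJ
Bonds formed (products):
  N-H: 6 × 377 = 2262
  Σ(formed) = 2262 kJ
ΔH = Σ(broken) − Σ(formed) = 2249 − 2262 = −13 kJ

ΔH ≈ −13 kJ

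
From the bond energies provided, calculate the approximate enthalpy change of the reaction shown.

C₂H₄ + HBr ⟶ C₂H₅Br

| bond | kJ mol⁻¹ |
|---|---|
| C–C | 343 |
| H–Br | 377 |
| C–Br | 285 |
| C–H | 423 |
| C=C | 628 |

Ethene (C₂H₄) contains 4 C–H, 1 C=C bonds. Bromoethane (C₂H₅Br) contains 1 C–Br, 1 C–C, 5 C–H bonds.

Bonds broken (reactants):
  C–H: 4 × 423 = 1692
  C=C: 1 × 628 = 628
  H–Br: 1 × 377 = 377
  Σ(broken) = 2697 kJ
Bonds formed (products):
  C–Br: 1 × 285 = 285
  C–C: 1 × 343 = 343
  C–H: 5 × 423 = 2115
  Σ(formed) = 2743 kJ
ΔH = Σ(broken) − Σ(formed) = 2697 − 2743 = −46 kJ

ΔH ≈ −46 kJ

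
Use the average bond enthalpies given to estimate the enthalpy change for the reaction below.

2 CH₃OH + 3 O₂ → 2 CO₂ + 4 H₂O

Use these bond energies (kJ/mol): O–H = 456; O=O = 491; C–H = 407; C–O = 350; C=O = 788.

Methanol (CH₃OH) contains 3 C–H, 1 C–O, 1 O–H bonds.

ΔH ≈ −1273 kJ

Bonds broken (reactants):
  C–H: 6 × 407 = 2442
  C–O: 2 × 350 = 700
  O–H: 2 × 456 = 912
  O=O: 3 × 491 = 1473
  Σ(broken) = 5527 kJ
Bonds formed (products):
  C=O: 4 × 788 = 3152
  O–H: 8 × 456 = 3648
  Σ(formed) = 6800 kJ
ΔH = Σ(broken) − Σ(formed) = 5527 − 6800 = −1273 kJ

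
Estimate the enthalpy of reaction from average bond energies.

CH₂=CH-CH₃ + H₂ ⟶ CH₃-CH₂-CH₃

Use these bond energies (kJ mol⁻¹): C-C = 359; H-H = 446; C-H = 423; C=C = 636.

ΔH ≈ −123 kJ

Bonds broken (reactants):
  C-C: 1 × 359 = 359
  C-H: 6 × 423 = 2538
  C=C: 1 × 636 = 636
  H-H: 1 × 446 = 446
  Σ(broken) = 3979 kJ
Bonds formed (products):
  C-C: 2 × 359 = 718
  C-H: 8 × 423 = 3384
  Σ(formed) = 4102 kJ
ΔH = Σ(broken) − Σ(formed) = 3979 − 4102 = −123 kJ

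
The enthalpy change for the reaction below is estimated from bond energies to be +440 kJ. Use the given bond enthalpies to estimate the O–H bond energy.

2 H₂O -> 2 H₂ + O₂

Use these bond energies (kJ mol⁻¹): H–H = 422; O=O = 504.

Let D be the O–H bond energy.
Σ(broken) = 4×D = 4D
Σ(formed) = 2×422 + 1×504 = 1348
ΔH = Σ(broken) − Σ(formed) = (4D) − (1348) = −1348 + 4D
Setting this equal to +440 kJ gives 4D = 1788, so D = 447 kJ/mol.

D(O–H) ≈ 447 kJ/mol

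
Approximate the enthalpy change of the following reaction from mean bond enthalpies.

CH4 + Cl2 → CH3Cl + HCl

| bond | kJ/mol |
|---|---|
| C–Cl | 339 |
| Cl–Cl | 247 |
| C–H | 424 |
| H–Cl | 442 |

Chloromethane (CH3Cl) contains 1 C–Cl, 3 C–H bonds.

Bonds broken (reactants):
  C–H: 4 × 424 = 1696
  Cl–Cl: 1 × 247 = 247
  Σ(broken) = 1943 kJ
Bonds formed (products):
  C–Cl: 1 × 339 = 339
  C–H: 3 × 424 = 1272
  H–Cl: 1 × 442 = 442
  Σ(formed) = 2053 kJ
ΔH = Σ(broken) − Σ(formed) = 1943 − 2053 = −110 kJ

ΔH ≈ −110 kJ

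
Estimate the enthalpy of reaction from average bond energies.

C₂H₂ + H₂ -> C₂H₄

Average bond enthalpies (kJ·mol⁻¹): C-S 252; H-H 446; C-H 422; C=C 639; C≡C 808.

ΔH ≈ −229 kJ

Bonds broken (reactants):
  C≡C: 1 × 808 = 808
  C-H: 2 × 422 = 844
  H-H: 1 × 446 = 446
  Σ(broken) = 2098 kJ
Bonds formed (products):
  C-H: 4 × 422 = 1688
  C=C: 1 × 639 = 639
  Σ(formed) = 2327 kJ
ΔH = Σ(broken) − Σ(formed) = 2098 − 2327 = −229 kJ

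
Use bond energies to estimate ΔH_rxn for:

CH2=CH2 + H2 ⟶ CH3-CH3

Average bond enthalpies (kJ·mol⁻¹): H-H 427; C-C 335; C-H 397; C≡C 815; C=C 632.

ΔH ≈ −70 kJ

Bonds broken (reactants):
  C-H: 4 × 397 = 1588
  C=C: 1 × 632 = 632
  H-H: 1 × 427 = 427
  Σ(broken) = 2647 kJ
Bonds formed (products):
  C-C: 1 × 335 = 335
  C-H: 6 × 397 = 2382
  Σ(formed) = 2717 kJ
ΔH = Σ(broken) − Σ(formed) = 2647 − 2717 = −70 kJ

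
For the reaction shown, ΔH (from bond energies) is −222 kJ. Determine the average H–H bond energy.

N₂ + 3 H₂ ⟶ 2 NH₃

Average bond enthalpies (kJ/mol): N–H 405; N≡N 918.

D(H–H) ≈ 430 kJ/mol

Let D be the H–H bond energy.
Σ(broken) = 3×D + 1×918 = 918 + 3D
Σ(formed) = 6×405 = 2430
ΔH = Σ(broken) − Σ(formed) = (918 + 3D) − (2430) = −1512 + 3D
Setting this equal to −222 kJ gives 3D = 1290, so D = 430 kJ/mol.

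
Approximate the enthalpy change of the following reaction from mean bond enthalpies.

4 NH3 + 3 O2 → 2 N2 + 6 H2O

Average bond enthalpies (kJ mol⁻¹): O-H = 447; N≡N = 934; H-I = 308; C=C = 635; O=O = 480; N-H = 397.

ΔH ≈ −1028 kJ

Bonds broken (reactants):
  N-H: 12 × 397 = 4764
  O=O: 3 × 480 = 1440
  Σ(broken) = 6204 kJ
Bonds formed (products):
  N≡N: 2 × 934 = 1868
  O-H: 12 × 447 = 5364
  Σ(formed) = 7232 kJ
ΔH = Σ(broken) − Σ(formed) = 6204 − 7232 = −1028 kJ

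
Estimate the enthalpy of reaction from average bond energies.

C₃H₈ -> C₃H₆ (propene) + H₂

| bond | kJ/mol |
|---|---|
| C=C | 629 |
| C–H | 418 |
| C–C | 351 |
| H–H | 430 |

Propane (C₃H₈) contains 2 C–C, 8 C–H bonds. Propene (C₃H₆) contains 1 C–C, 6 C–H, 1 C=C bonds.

ΔH ≈ +128 kJ

Bonds broken (reactants):
  C–C: 2 × 351 = 702
  C–H: 8 × 418 = 3344
  Σ(broken) = 4046 kJ
Bonds formed (products):
  C–C: 1 × 351 = 351
  C–H: 6 × 418 = 2508
  C=C: 1 × 629 = 629
  H–H: 1 × 430 = 430
  Σ(formed) = 3918 kJ
ΔH = Σ(broken) − Σ(formed) = 4046 − 3918 = +128 kJ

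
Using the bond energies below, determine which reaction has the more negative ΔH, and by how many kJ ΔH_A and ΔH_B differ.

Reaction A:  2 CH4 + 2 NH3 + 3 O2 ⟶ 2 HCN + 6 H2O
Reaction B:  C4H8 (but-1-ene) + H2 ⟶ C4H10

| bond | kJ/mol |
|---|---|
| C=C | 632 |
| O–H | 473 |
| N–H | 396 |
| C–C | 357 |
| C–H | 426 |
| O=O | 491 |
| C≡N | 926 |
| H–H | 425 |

Reaction A, by 971 kJ

Reaction A:
  Bonds broken (reactants):
    C–H: 8 × 426 = 3408
    N–H: 6 × 396 = 2376
    O=O: 3 × 491 = 1473
    Σ(broken) = 7257 kJ
  Bonds formed (products):
    C≡N: 2 × 926 = 1852
    C–H: 2 × 426 = 852
    O–H: 12 × 473 = 5676
    Σ(formed) = 8380 kJ
  ΔH_A = 7257 − 8380 = −1123 kJ
Reaction B:
  Bonds broken (reactants):
    C–C: 2 × 357 = 714
    C–H: 8 × 426 = 3408
    C=C: 1 × 632 = 632
    H–H: 1 × 425 = 425
    Σ(broken) = 5179 kJ
  Bonds formed (products):
    C–C: 3 × 357 = 1071
    C–H: 10 × 426 = 4260
    Σ(formed) = 5331 kJ
  ΔH_B = 5179 − 5331 = −152 kJ
ΔH_A − ΔH_B = −971 kJ, so reaction A has the more negative ΔH; |ΔH_A − ΔH_B| = 971 kJ.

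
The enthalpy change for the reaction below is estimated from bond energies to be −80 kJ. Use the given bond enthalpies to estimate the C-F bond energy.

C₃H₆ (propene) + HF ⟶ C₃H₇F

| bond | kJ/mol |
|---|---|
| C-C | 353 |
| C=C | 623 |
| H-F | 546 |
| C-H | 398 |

D(C-F) ≈ 498 kJ/mol

Let D be the C-F bond energy.
Σ(broken) = 1×353 + 6×398 + 1×623 + 1×546 = 3910
Σ(formed) = 2×353 + 1×D + 7×398 = 3492 + D
ΔH = Σ(broken) − Σ(formed) = (3910) − (3492 + D) = +418 − D
Setting this equal to −80 kJ gives D = 498 kJ/mol.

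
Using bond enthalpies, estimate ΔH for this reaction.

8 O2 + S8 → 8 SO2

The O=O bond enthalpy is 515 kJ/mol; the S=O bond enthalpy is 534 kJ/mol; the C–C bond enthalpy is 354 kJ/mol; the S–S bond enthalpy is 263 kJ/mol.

ΔH ≈ −2320 kJ

Bonds broken (reactants):
  O=O: 8 × 515 = 4120
  S–S: 8 × 263 = 2104
  Σ(broken) = 6224 kJ
Bonds formed (products):
  S=O: 16 × 534 = 8544
  Σ(formed) = 8544 kJ
ΔH = Σ(broken) − Σ(formed) = 6224 − 8544 = −2320 kJ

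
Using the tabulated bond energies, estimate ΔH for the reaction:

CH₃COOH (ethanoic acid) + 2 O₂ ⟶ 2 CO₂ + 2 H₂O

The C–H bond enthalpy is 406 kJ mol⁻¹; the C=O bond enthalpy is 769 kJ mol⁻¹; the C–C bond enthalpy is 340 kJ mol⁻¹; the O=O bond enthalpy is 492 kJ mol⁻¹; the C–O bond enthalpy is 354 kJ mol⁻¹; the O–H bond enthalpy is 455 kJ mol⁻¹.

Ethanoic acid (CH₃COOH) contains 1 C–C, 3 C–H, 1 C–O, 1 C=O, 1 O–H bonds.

Bonds broken (reactants):
  C–C: 1 × 340 = 340
  C–H: 3 × 406 = 1218
  C–O: 1 × 354 = 354
  C=O: 1 × 769 = 769
  O–H: 1 × 455 = 455
  O=O: 2 × 492 = 984
  Σ(broken) = 4120 kJ
Bonds formed (products):
  C=O: 4 × 769 = 3076
  O–H: 4 × 455 = 1820
  Σ(formed) = 4896 kJ
ΔH = Σ(broken) − Σ(formed) = 4120 − 4896 = −776 kJ

ΔH ≈ −776 kJ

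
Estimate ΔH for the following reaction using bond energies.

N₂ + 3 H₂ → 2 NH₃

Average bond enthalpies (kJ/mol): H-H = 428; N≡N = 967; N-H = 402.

ΔH ≈ −161 kJ

Bonds broken (reactants):
  H-H: 3 × 428 = 1284
  N≡N: 1 × 967 = 967
  Σ(broken) = 2251 kJ
Bonds formed (products):
  N-H: 6 × 402 = 2412
  Σ(formed) = 2412 kJ
ΔH = Σ(broken) − Σ(formed) = 2251 − 2412 = −161 kJ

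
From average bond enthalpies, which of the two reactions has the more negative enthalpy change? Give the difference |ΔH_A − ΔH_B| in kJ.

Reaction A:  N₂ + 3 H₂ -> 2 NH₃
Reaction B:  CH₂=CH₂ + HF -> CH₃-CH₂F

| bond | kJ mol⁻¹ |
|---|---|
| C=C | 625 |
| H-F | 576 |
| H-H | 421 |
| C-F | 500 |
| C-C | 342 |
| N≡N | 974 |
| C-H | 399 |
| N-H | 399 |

Reaction A, by 117 kJ

Reaction A:
  Bonds broken (reactants):
    H-H: 3 × 421 = 1263
    N≡N: 1 × 974 = 974
    Σ(broken) = 2237 kJ
  Bonds formed (products):
    N-H: 6 × 399 = 2394
    Σ(formed) = 2394 kJ
  ΔH_A = 2237 − 2394 = −157 kJ
Reaction B:
  Bonds broken (reactants):
    C-H: 4 × 399 = 1596
    C=C: 1 × 625 = 625
    H-F: 1 × 576 = 576
    Σ(broken) = 2797 kJ
  Bonds formed (products):
    C-C: 1 × 342 = 342
    C-F: 1 × 500 = 500
    C-H: 5 × 399 = 1995
    Σ(formed) = 2837 kJ
  ΔH_B = 2797 − 2837 = −40 kJ
ΔH_A − ΔH_B = −117 kJ, so reaction A has the more negative ΔH; |ΔH_A − ΔH_B| = 117 kJ.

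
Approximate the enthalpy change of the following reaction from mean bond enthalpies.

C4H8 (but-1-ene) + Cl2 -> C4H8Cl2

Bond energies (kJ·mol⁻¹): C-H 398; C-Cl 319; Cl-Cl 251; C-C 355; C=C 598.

ΔH ≈ −144 kJ

Bonds broken (reactants):
  C-C: 2 × 355 = 710
  C-H: 8 × 398 = 3184
  C=C: 1 × 598 = 598
  Cl-Cl: 1 × 251 = 251
  Σ(broken) = 4743 kJ
Bonds formed (products):
  C-C: 3 × 355 = 1065
  C-Cl: 2 × 319 = 638
  C-H: 8 × 398 = 3184
  Σ(formed) = 4887 kJ
ΔH = Σ(broken) − Σ(formed) = 4743 − 4887 = −144 kJ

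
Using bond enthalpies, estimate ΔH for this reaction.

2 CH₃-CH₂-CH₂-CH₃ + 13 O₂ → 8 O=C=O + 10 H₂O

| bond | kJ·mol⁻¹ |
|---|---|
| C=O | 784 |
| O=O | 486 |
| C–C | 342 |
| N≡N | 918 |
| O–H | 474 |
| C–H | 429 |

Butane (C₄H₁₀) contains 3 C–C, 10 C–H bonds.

ΔH ≈ −5074 kJ

Bonds broken (reactants):
  C–C: 6 × 342 = 2052
  C–H: 20 × 429 = 8580
  O=O: 13 × 486 = 6318
  Σ(broken) = 16950 kJ
Bonds formed (products):
  C=O: 16 × 784 = 12544
  O–H: 20 × 474 = 9480
  Σ(formed) = 22024 kJ
ΔH = Σ(broken) − Σ(formed) = 16950 − 22024 = −5074 kJ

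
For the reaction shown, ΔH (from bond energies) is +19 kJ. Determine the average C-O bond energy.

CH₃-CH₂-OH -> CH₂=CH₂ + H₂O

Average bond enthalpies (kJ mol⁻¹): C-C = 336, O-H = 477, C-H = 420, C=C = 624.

Let D be the C-O bond energy.
Σ(broken) = 1×336 + 5×420 + 1×D + 1×477 = 2913 + D
Σ(formed) = 4×420 + 1×624 + 2×477 = 3258
ΔH = Σ(broken) − Σ(formed) = (2913 + D) − (3258) = −345 + D
Setting this equal to +19 kJ gives D = 364 kJ/mol.

D(C-O) ≈ 364 kJ/mol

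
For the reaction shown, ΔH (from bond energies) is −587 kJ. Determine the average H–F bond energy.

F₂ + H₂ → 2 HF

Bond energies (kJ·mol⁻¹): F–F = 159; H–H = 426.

D(H–F) ≈ 586 kJ/mol

Let D be the H–F bond energy.
Σ(broken) = 1×159 + 1×426 = 585
Σ(formed) = 2×D = 2D
ΔH = Σ(broken) − Σ(formed) = (585) − (2D) = +585 − 2D
Setting this equal to −587 kJ gives 2D = 1172, so D = 586 kJ/mol.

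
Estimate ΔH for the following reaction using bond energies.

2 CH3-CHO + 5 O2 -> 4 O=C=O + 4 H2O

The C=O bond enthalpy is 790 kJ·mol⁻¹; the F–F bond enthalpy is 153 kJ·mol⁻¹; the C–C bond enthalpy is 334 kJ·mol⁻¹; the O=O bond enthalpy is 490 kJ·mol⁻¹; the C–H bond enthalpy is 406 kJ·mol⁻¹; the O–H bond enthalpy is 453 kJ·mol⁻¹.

Bonds broken (reactants):
  C–C: 2 × 334 = 668
  C–H: 8 × 406 = 3248
  C=O: 2 × 790 = 1580
  O=O: 5 × 490 = 2450
  Σ(broken) = 7946 kJ
Bonds formed (products):
  C=O: 8 × 790 = 6320
  O–H: 8 × 453 = 3624
  Σ(formed) = 9944 kJ
ΔH = Σ(broken) − Σ(formed) = 7946 − 9944 = −1998 kJ

ΔH ≈ −1998 kJ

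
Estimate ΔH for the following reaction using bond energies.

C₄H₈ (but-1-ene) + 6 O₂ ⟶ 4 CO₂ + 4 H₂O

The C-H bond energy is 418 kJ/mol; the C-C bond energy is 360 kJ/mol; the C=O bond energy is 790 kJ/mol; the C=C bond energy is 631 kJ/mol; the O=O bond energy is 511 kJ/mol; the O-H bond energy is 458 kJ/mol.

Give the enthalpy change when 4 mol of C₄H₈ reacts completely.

Bonds broken (reactants):
  C-C: 2 × 360 = 720
  C-H: 8 × 418 = 3344
  C=C: 1 × 631 = 631
  O=O: 6 × 511 = 3066
  Σ(broken) = 7761 kJ
Bonds formed (products):
  C=O: 8 × 790 = 6320
  O-H: 8 × 458 = 3664
  Σ(formed) = 9984 kJ
ΔH = Σ(broken) − Σ(formed) = 7761 − 9984 = −2223 kJ
For 4× the reaction as written: 4 × (−2223) = −8892 kJ

ΔH = −8892 kJ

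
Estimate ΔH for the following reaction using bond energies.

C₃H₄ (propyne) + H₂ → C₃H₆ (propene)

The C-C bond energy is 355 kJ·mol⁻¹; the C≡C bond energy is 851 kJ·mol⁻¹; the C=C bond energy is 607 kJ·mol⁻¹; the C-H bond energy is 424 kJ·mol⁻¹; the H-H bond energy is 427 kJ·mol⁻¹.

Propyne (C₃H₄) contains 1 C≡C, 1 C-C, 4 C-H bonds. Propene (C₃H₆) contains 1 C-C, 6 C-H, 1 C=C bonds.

ΔH ≈ −177 kJ

Bonds broken (reactants):
  C≡C: 1 × 851 = 851
  C-C: 1 × 355 = 355
  C-H: 4 × 424 = 1696
  H-H: 1 × 427 = 427
  Σ(broken) = 3329 kJ
Bonds formed (products):
  C-C: 1 × 355 = 355
  C-H: 6 × 424 = 2544
  C=C: 1 × 607 = 607
  Σ(formed) = 3506 kJ
ΔH = Σ(broken) − Σ(formed) = 3329 − 3506 = −177 kJ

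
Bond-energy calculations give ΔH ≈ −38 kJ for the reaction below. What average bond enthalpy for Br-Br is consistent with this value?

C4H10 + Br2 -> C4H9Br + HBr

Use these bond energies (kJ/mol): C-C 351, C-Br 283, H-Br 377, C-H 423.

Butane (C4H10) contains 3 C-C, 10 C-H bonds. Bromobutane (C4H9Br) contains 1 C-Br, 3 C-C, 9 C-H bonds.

D(Br-Br) ≈ 199 kJ/mol

Let D be the Br-Br bond energy.
Σ(broken) = 1×D + 3×351 + 10×423 = 5283 + D
Σ(formed) = 1×283 + 3×351 + 9×423 + 1×377 = 5520
ΔH = Σ(broken) − Σ(formed) = (5283 + D) − (5520) = −237 + D
Setting this equal to −38 kJ gives D = 199 kJ/mol.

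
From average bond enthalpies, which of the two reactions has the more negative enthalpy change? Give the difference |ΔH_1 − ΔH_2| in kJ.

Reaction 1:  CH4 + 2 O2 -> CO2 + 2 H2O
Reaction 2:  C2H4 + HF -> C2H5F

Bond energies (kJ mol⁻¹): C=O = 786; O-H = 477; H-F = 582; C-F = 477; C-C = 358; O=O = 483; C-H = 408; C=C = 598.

Reaction 1:
  Bonds broken (reactants):
    C-H: 4 × 408 = 1632
    O=O: 2 × 483 = 966
    Σ(broken) = 2598 kJ
  Bonds formed (products):
    C=O: 2 × 786 = 1572
    O-H: 4 × 477 = 1908
    Σ(formed) = 3480 kJ
  ΔH_1 = 2598 − 3480 = −882 kJ
Reaction 2:
  Bonds broken (reactants):
    C-H: 4 × 408 = 1632
    C=C: 1 × 598 = 598
    H-F: 1 × 582 = 582
    Σ(broken) = 2812 kJ
  Bonds formed (products):
    C-C: 1 × 358 = 358
    C-F: 1 × 477 = 477
    C-H: 5 × 408 = 2040
    Σ(formed) = 2875 kJ
  ΔH_2 = 2812 − 2875 = −63 kJ
ΔH_1 − ΔH_2 = −819 kJ, so reaction 1 has the more negative ΔH; |ΔH_1 − ΔH_2| = 819 kJ.

Reaction 1, by 819 kJ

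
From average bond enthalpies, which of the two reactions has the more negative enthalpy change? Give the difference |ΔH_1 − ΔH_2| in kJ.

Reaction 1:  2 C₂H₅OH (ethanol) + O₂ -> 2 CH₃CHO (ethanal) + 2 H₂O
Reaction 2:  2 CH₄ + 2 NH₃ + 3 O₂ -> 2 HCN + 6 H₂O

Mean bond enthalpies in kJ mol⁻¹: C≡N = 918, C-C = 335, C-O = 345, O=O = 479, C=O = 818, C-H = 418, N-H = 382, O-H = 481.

Reaction 1:
  Bonds broken (reactants):
    C-C: 2 × 335 = 670
    C-H: 10 × 418 = 4180
    C-O: 2 × 345 = 690
    O-H: 2 × 481 = 962
    O=O: 1 × 479 = 479
    Σ(broken) = 6981 kJ
  Bonds formed (products):
    C-C: 2 × 335 = 670
    C-H: 8 × 418 = 3344
    C=O: 2 × 818 = 1636
    O-H: 4 × 481 = 1924
    Σ(formed) = 7574 kJ
  ΔH_1 = 6981 − 7574 = −593 kJ
Reaction 2:
  Bonds broken (reactants):
    C-H: 8 × 418 = 3344
    N-H: 6 × 382 = 2292
    O=O: 3 × 479 = 1437
    Σ(broken) = 7073 kJ
  Bonds formed (products):
    C≡N: 2 × 918 = 1836
    C-H: 2 × 418 = 836
    O-H: 12 × 481 = 5772
    Σ(formed) = 8444 kJ
  ΔH_2 = 7073 − 8444 = −1371 kJ
ΔH_1 − ΔH_2 = +778 kJ, so reaction 2 has the more negative ΔH; |ΔH_1 − ΔH_2| = 778 kJ.

Reaction 2, by 778 kJ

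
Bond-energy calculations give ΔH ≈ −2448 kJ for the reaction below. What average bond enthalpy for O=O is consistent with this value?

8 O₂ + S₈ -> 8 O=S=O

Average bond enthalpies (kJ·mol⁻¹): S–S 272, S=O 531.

Let D be the O=O bond energy.
Σ(broken) = 8×D + 8×272 = 2176 + 8D
Σ(formed) = 16×531 = 8496
ΔH = Σ(broken) − Σ(formed) = (2176 + 8D) − (8496) = −6320 + 8D
Setting this equal to −2448 kJ gives 8D = 3872, so D = 484 kJ/mol.

D(O=O) ≈ 484 kJ/mol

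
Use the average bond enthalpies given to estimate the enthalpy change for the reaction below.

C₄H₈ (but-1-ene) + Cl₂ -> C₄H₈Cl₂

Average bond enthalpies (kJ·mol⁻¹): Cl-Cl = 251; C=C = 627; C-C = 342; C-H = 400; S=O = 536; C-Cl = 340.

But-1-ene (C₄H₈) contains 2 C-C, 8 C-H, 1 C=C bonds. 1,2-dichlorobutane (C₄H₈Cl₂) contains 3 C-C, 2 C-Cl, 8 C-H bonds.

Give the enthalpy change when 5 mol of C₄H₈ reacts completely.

ΔH = −720 kJ

Bonds broken (reactants):
  C-C: 2 × 342 = 684
  C-H: 8 × 400 = 3200
  C=C: 1 × 627 = 627
  Cl-Cl: 1 × 251 = 251
  Σ(broken) = 4762 kJ
Bonds formed (products):
  C-C: 3 × 342 = 1026
  C-Cl: 2 × 340 = 680
  C-H: 8 × 400 = 3200
  Σ(formed) = 4906 kJ
ΔH = Σ(broken) − Σ(formed) = 4762 − 4906 = −144 kJ
For 5× the reaction as written: 5 × (−144) = −720 kJ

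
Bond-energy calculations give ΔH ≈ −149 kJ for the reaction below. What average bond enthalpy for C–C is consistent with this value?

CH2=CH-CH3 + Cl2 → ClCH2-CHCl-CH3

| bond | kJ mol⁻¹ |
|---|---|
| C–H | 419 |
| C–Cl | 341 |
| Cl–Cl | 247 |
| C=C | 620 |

D(C–C) ≈ 334 kJ/mol

Let D be the C–C bond energy.
Σ(broken) = 1×D + 6×419 + 1×620 + 1×247 = 3381 + D
Σ(formed) = 2×D + 2×341 + 6×419 = 3196 + 2D
ΔH = Σ(broken) − Σ(formed) = (3381 + D) − (3196 + 2D) = +185 − D
Setting this equal to −149 kJ gives D = 334 kJ/mol.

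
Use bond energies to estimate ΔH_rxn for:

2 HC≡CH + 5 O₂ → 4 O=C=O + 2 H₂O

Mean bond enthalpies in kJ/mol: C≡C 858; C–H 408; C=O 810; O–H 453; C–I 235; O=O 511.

Bonds broken (reactants):
  C≡C: 2 × 858 = 1716
  C–H: 4 × 408 = 1632
  O=O: 5 × 511 = 2555
  Σ(broken) = 5903 kJ
Bonds formed (products):
  C=O: 8 × 810 = 6480
  O–H: 4 × 453 = 1812
  Σ(formed) = 8292 kJ
ΔH = Σ(broken) − Σ(formed) = 5903 − 8292 = −2389 kJ

ΔH ≈ −2389 kJ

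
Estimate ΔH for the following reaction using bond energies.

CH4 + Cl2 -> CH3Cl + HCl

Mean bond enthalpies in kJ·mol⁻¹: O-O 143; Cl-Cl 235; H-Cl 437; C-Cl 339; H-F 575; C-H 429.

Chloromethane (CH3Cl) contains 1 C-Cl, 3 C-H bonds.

ΔH ≈ −112 kJ

Bonds broken (reactants):
  C-H: 4 × 429 = 1716
  Cl-Cl: 1 × 235 = 235
  Σ(broken) = 1951 kJ
Bonds formed (products):
  C-Cl: 1 × 339 = 339
  C-H: 3 × 429 = 1287
  H-Cl: 1 × 437 = 437
  Σ(formed) = 2063 kJ
ΔH = Σ(broken) − Σ(formed) = 1951 − 2063 = −112 kJ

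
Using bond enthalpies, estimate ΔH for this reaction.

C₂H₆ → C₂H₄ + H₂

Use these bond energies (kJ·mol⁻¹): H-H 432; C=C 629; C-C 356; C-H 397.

Bonds broken (reactants):
  C-C: 1 × 356 = 356
  C-H: 6 × 397 = 2382
  Σ(broken) = 2738 kJ
Bonds formed (products):
  C-H: 4 × 397 = 1588
  C=C: 1 × 629 = 629
  H-H: 1 × 432 = 432
  Σ(formed) = 2649 kJ
ΔH = Σ(broken) − Σ(formed) = 2738 − 2649 = +89 kJ

ΔH ≈ +89 kJ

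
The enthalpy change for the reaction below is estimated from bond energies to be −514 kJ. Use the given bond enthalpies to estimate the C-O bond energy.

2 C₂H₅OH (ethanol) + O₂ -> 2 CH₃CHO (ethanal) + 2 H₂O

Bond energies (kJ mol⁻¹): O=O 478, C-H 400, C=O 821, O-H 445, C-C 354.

Let D be the C-O bond energy.
Σ(broken) = 2×354 + 10×400 + 2×D + 2×445 + 1×478 = 6076 + 2D
Σ(formed) = 2×354 + 8×400 + 2×821 + 4×445 = 7330
ΔH = Σ(broken) − Σ(formed) = (6076 + 2D) − (7330) = −1254 + 2D
Setting this equal to −514 kJ gives 2D = 740, so D = 370 kJ/mol.

D(C-O) ≈ 370 kJ/mol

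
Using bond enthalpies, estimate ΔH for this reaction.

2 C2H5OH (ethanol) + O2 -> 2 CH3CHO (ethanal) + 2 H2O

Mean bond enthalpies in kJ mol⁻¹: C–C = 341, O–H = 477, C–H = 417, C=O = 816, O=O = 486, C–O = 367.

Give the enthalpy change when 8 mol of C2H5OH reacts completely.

ΔH = −2128 kJ

Bonds broken (reactants):
  C–C: 2 × 341 = 682
  C–H: 10 × 417 = 4170
  C–O: 2 × 367 = 734
  O–H: 2 × 477 = 954
  O=O: 1 × 486 = 486
  Σ(broken) = 7026 kJ
Bonds formed (products):
  C–C: 2 × 341 = 682
  C–H: 8 × 417 = 3336
  C=O: 2 × 816 = 1632
  O–H: 4 × 477 = 1908
  Σ(formed) = 7558 kJ
ΔH = Σ(broken) − Σ(formed) = 7026 − 7558 = −532 kJ
For 4× the reaction as written: 4 × (−532) = −2128 kJ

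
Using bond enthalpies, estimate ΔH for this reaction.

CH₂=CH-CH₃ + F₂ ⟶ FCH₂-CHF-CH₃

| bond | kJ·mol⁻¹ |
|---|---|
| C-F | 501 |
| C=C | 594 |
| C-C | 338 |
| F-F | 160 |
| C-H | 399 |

ΔH ≈ −586 kJ

Bonds broken (reactants):
  C-C: 1 × 338 = 338
  C-H: 6 × 399 = 2394
  C=C: 1 × 594 = 594
  F-F: 1 × 160 = 160
  Σ(broken) = 3486 kJ
Bonds formed (products):
  C-C: 2 × 338 = 676
  C-F: 2 × 501 = 1002
  C-H: 6 × 399 = 2394
  Σ(formed) = 4072 kJ
ΔH = Σ(broken) − Σ(formed) = 3486 − 4072 = −586 kJ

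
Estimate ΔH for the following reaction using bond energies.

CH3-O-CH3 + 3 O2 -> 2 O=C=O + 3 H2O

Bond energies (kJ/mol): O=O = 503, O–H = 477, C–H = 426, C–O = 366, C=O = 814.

Bonds broken (reactants):
  C–H: 6 × 426 = 2556
  C–O: 2 × 366 = 732
  O=O: 3 × 503 = 1509
  Σ(broken) = 4797 kJ
Bonds formed (products):
  C=O: 4 × 814 = 3256
  O–H: 6 × 477 = 2862
  Σ(formed) = 6118 kJ
ΔH = Σ(broken) − Σ(formed) = 4797 − 6118 = −1321 kJ

ΔH ≈ −1321 kJ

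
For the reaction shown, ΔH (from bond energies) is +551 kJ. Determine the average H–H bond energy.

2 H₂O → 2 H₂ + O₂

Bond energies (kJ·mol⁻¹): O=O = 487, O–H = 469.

D(H–H) ≈ 419 kJ/mol

Let D be the H–H bond energy.
Σ(broken) = 4×469 = 1876
Σ(formed) = 2×D + 1×487 = 487 + 2D
ΔH = Σ(broken) − Σ(formed) = (1876) − (487 + 2D) = +1389 − 2D
Setting this equal to +551 kJ gives 2D = 838, so D = 419 kJ/mol.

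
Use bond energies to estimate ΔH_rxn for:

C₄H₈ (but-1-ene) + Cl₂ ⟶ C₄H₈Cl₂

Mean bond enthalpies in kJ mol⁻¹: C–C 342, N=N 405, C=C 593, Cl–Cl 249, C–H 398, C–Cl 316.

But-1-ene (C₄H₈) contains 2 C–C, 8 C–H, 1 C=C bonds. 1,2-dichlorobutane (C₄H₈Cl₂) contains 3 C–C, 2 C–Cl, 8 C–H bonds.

Bonds broken (reactants):
  C–C: 2 × 342 = 684
  C–H: 8 × 398 = 3184
  C=C: 1 × 593 = 593
  Cl–Cl: 1 × 249 = 249
  Σ(broken) = 4710 kJ
Bonds formed (products):
  C–C: 3 × 342 = 1026
  C–Cl: 2 × 316 = 632
  C–H: 8 × 398 = 3184
  Σ(formed) = 4842 kJ
ΔH = Σ(broken) − Σ(formed) = 4710 − 4842 = −132 kJ

ΔH ≈ −132 kJ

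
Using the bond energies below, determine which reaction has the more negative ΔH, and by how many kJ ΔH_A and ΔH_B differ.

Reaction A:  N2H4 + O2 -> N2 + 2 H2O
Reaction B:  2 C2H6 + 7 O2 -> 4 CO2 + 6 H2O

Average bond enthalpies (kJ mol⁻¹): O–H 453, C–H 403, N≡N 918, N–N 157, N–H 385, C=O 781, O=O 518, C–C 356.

Reaction A:
  Bonds broken (reactants):
    N–H: 4 × 385 = 1540
    N–N: 1 × 157 = 157
    O=O: 1 × 518 = 518
    Σ(broken) = 2215 kJ
  Bonds formed (products):
    N≡N: 1 × 918 = 918
    O–H: 4 × 453 = 1812
    Σ(formed) = 2730 kJ
  ΔH_A = 2215 − 2730 = −515 kJ
Reaction B:
  Bonds broken (reactants):
    C–C: 2 × 356 = 712
    C–H: 12 × 403 = 4836
    O=O: 7 × 518 = 3626
    Σ(broken) = 9174 kJ
  Bonds formed (products):
    C=O: 8 × 781 = 6248
    O–H: 12 × 453 = 5436
    Σ(formed) = 11684 kJ
  ΔH_B = 9174 − 11684 = −2510 kJ
ΔH_A − ΔH_B = +1995 kJ, so reaction B has the more negative ΔH; |ΔH_A − ΔH_B| = 1995 kJ.

Reaction B, by 1995 kJ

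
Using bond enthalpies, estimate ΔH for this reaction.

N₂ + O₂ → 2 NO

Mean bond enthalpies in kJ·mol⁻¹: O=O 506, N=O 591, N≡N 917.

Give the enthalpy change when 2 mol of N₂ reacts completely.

Bonds broken (reactants):
  N≡N: 1 × 917 = 917
  O=O: 1 × 506 = 506
  Σ(broken) = 1423 kJ
Bonds formed (products):
  N=O: 2 × 591 = 1182
  Σ(formed) = 1182 kJ
ΔH = Σ(broken) − Σ(formed) = 1423 − 1182 = +241 kJ
For 2× the reaction as written: 2 × (+241) = +482 kJ

ΔH = +482 kJ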